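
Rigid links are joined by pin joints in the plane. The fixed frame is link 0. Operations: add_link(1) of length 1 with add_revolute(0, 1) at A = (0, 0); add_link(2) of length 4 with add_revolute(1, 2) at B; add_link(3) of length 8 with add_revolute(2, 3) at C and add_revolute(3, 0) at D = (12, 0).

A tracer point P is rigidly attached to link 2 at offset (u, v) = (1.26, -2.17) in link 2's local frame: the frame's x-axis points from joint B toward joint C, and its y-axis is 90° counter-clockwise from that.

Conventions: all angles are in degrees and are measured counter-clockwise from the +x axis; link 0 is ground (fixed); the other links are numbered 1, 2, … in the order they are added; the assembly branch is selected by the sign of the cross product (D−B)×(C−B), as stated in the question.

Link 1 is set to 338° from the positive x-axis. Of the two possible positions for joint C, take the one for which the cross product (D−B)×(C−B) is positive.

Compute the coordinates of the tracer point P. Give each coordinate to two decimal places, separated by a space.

A=(0,0), D=(12.00,0)
B = A + 1.00·(cos338°, sin338°) = (0.9272, -0.3746)
|BD| = 11.0792
circle(B,4.00) ∩ circle(D,8.00): a=3.3733, h=2.1495
  candidates: C₊=(4.2259,1.8878) cross=23.815; C₋=(4.3713,-2.4089) cross=-23.815
  branch + wants cross > 0 → take C=(4.2259,1.8878) (cross=23.815)
ex = (C−B)/|BC| = (0.8247,0.5656); ey = (-0.5656,0.8247)
P = B + 1.26·ex + -2.17·ey = (3.1936,-1.4515)

3.19 -1.45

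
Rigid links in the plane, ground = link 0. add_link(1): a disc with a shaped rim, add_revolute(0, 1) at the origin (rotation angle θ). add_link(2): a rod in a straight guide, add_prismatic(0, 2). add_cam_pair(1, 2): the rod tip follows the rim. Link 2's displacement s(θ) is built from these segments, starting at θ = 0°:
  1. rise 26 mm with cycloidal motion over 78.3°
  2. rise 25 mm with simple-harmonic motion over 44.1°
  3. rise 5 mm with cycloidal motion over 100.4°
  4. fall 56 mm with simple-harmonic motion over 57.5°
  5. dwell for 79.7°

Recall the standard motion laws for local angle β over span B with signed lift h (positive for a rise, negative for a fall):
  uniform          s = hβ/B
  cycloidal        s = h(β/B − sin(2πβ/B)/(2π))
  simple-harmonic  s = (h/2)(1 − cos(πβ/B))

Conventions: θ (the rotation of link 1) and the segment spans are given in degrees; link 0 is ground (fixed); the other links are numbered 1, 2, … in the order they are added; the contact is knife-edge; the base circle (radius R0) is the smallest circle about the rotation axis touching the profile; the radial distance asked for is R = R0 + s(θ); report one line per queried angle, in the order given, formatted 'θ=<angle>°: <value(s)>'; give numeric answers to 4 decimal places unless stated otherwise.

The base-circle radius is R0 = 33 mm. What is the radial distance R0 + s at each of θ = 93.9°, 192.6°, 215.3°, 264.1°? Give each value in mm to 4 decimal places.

segment 1 (0° to 78.3°, cycloidal, h = 26) is passed completely: s = 0.0000 + (26) = 26.0000
θ = 93.9° falls in segment 2 (78.3° to 122.4°, simple-harmonic, h = 25): β = 93.9 − 78.3 = 15.6°, B = 44.1°; Δs = 25/2·(1 − cos(π·0.3537)) = 6.9564; s = 26.0000 + 6.9564 = 32.9564
segment 2 (78.3° to 122.4°, simple-harmonic, h = 25) is passed completely: s = 26.0000 + (25) = 51.0000
θ = 192.6° falls in segment 3 (122.4° to 222.8°, cycloidal, h = 5): β = 192.6 − 122.4 = 70.2°, B = 100.4°; Δs = 5·(0.6992 − sin(2π·0.6992)/(2π)) = 4.2516; s = 51.0000 + 4.2516 = 55.2516
θ = 215.3° falls in segment 3 (122.4° to 222.8°, cycloidal, h = 5): β = 215.3 − 122.4 = 92.9°, B = 100.4°; Δs = 5·(0.9253 − sin(2π·0.9253)/(2π)) = 4.9864; s = 51.0000 + 4.9864 = 55.9864
segment 3 (122.4° to 222.8°, cycloidal, h = 5) is passed completely: s = 51.0000 + (5) = 56.0000
θ = 264.1° falls in segment 4 (222.8° to 280.3°, simple-harmonic, h = -56): β = 264.1 − 222.8 = 41.3°, B = 57.5°; Δs = -56/2·(1 − cos(π·0.7183)) = -45.7297; s = 56.0000 − 45.7297 = 10.2703
θ=93.9°: R = R0 + s = 33 + 32.9564 = 65.9564
θ=192.6°: R = R0 + s = 33 + 55.2516 = 88.2516
θ=215.3°: R = R0 + s = 33 + 55.9864 = 88.9864
θ=264.1°: R = R0 + s = 33 + 10.2703 = 43.2703

θ=93.9°: 65.9564
θ=192.6°: 88.2516
θ=215.3°: 88.9864
θ=264.1°: 43.2703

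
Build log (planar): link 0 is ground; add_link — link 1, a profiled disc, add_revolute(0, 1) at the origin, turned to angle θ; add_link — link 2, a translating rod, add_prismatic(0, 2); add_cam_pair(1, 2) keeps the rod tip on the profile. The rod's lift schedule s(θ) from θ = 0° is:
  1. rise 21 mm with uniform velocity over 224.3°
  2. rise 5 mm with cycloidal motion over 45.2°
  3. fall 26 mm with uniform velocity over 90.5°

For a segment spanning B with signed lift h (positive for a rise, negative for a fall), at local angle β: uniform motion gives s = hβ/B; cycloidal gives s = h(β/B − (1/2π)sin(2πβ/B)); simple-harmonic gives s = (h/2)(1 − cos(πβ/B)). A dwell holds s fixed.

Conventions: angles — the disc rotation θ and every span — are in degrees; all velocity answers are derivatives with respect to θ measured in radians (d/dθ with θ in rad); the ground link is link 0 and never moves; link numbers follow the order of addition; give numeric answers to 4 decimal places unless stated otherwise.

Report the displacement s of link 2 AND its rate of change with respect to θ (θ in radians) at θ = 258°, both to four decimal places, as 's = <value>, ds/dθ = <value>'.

seg 1 [0°–224.3°] uniform, h=21: full span → s += 21 → s = 21.0000
seg 2 [224.3°–269.5°] cycloidal, h=5: θ=258° here. β=33.7, B=45.2. 5·(0.7456 − sin(2π·0.7456)/(2π)) = 4.5233 → s = 25.5233
velocity in seg [224.3°–269.5°] (cycloidal), θ in radians: β = 33.7° = 0.5882 rad, B = 45.2° = 0.7889 rad; ds/dθ = (h/B)(1 − cos(2πβ/B)) = (5/0.7889)(1 − cos(2π·0.7456)) = 6.514214 mm/rad

s = 25.5233, ds/dθ = 6.5142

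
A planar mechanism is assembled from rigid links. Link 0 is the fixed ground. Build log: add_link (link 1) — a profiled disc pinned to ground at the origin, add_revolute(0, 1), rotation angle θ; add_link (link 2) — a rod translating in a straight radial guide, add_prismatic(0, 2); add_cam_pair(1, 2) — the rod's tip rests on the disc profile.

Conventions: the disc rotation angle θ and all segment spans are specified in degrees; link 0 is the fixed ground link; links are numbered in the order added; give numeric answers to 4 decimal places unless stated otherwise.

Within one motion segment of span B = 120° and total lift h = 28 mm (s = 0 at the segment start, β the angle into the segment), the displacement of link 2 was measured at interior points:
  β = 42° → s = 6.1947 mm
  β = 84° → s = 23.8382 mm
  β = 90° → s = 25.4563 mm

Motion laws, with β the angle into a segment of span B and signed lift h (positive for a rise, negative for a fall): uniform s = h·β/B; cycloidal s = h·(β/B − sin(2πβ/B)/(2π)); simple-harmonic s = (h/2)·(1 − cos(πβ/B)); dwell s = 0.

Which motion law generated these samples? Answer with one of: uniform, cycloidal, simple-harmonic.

candidates at β/B = r: uniform s = h·r (linear in β); cycloidal s = h·(r − sin(2πr)/(2π)); simple-harmonic s = (h/2)(1 − cos(πr))
β=42°: printed 6.1947 | uniform 9.8000, cycloidal 6.1947, simple-harmonic 7.6441
β=84°: printed 23.8382 | uniform 19.6000, cycloidal 23.8382, simple-harmonic 22.2290
β=90°: printed 25.4563 | uniform 21.0000, cycloidal 25.4563, simple-harmonic 23.8995
only one law matches every sample → cycloidal

cycloidal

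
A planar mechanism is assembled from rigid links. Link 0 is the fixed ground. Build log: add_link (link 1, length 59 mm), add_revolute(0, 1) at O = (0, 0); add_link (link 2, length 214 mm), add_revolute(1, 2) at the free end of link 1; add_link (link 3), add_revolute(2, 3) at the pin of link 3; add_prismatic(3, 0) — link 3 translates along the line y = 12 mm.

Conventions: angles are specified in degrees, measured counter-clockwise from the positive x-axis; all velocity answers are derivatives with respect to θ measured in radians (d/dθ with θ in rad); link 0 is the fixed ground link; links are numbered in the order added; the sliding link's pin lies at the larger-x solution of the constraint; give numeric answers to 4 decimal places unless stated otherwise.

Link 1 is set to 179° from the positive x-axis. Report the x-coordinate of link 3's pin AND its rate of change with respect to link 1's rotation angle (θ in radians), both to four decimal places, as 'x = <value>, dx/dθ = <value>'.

geometry: r = 59 mm, L = 214 mm, e = 12 mm
crank pin P = (r cos θ, r sin θ) = (-58.991014, 1.029692)
h = r sin θ − e = 1.029692 − 12 = -10.970308
x = r cos θ + √(L² − h²) = -58.991014 + 213.718629 = 154.727615
dx/dθ = −r sin θ − h·r cos θ/√(L² − h²) (θ in radians; h = -10.970308) = -4.057737

x = 154.7276, dx/dθ = -4.0577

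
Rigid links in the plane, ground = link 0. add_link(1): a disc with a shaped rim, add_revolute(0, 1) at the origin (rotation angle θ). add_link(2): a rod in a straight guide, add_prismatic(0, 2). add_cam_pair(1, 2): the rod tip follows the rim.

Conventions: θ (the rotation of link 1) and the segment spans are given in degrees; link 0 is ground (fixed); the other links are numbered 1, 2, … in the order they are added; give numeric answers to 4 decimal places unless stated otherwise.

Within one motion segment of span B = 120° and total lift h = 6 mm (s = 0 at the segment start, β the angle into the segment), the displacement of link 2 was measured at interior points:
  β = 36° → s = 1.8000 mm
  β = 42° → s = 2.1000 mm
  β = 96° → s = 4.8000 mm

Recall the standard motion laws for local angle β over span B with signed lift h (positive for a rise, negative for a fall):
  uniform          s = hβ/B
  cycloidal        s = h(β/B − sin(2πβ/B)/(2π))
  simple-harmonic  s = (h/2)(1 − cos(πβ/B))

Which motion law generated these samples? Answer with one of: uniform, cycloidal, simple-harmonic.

candidates at β/B = r: uniform s = h·r (linear in β); cycloidal s = h·(r − sin(2πr)/(2π)); simple-harmonic s = (h/2)(1 − cos(πr))
β=36°: printed 1.8000 | uniform 1.8000, cycloidal 0.8918, simple-harmonic 1.2366
β=42°: printed 2.1000 | uniform 2.1000, cycloidal 1.3274, simple-harmonic 1.6380
β=96°: printed 4.8000 | uniform 4.8000, cycloidal 5.7082, simple-harmonic 5.4271
only one law matches every sample → uniform

uniform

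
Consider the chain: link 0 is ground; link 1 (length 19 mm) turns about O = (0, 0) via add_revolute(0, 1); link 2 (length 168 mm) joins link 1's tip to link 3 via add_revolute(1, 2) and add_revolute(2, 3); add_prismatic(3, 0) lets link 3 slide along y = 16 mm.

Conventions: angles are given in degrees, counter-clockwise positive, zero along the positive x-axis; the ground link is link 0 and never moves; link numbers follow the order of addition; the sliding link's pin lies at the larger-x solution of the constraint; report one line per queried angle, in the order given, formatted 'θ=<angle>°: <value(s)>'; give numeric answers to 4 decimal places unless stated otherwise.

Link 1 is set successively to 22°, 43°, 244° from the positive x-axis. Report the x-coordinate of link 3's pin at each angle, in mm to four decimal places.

geometry: r = 19 mm, L = 168 mm, e = 16 mm
θ=22°: crank pin P = (r cos θ, r sin θ) = (17.616493, 7.117525)
θ=22°: h = r sin θ − e = 7.117525 − 16 = -8.882475
θ=22°: x = r cos θ + √(L² − h²) = 17.616493 + 167.765019 = 185.381512
θ=43°: crank pin P = (r cos θ, r sin θ) = (13.895720, 12.957969)
θ=43°: h = r sin θ − e = 12.957969 − 16 = -3.042031
θ=43°: x = r cos θ + √(L² − h²) = 13.895720 + 167.972456 = 181.868177
θ=244°: crank pin P = (r cos θ, r sin θ) = (-8.329052, -17.077087)
θ=244°: h = r sin θ − e = -17.077087 − 16 = -33.077087
θ=244°: x = r cos θ + √(L² − h²) = -8.329052 + 164.711585 = 156.382533

θ=22°: 185.3815
θ=43°: 181.8682
θ=244°: 156.3825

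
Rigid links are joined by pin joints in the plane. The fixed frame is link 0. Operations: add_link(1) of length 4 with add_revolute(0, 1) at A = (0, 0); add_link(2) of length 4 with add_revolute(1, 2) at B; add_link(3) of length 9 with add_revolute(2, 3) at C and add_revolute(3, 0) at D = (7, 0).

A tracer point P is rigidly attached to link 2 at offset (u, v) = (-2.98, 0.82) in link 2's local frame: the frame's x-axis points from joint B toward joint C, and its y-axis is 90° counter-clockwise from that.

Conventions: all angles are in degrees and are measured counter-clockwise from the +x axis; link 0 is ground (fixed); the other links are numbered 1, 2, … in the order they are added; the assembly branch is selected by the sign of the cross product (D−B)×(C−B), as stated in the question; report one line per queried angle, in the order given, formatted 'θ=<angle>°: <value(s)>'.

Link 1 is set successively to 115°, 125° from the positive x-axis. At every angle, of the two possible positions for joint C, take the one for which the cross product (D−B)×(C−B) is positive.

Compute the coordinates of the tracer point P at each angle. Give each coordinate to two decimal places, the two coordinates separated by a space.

A=(0,0), D=(7.00,0)
θ=115°: B = A + 4.00·(cos115°, sin115°) = (-1.6905, 3.6252)
θ=115°: |BD| = 9.4163
θ=115°: circle(B,4.00) ∩ circle(D,9.00): a=1.2567, h=3.7975
θ=115°:   candidates: C₊=(0.9314,6.6462) cross=35.758; C₋=(-1.9927,-0.3633) cross=-35.758
θ=115°:   branch + wants cross > 0 → take C=(0.9314,6.6462) (cross=35.758)
θ=115°: ex = (C−B)/|BC| = (0.6555,0.7552); ey = (-0.7552,0.6555)
θ=115°: P = B + -2.98·ex + 0.82·ey = (-4.2630,1.9121)
θ=125°: B = A + 4.00·(cos125°, sin125°) = (-2.2943, 3.2766)
θ=125°: |BD| = 9.8550
θ=125°: circle(B,4.00) ∩ circle(D,9.00): a=1.6297, h=3.6530
θ=125°:   candidates: C₊=(0.4572,6.1799) cross=36.000; C₋=(-1.9719,-0.7104) cross=-36.000
θ=125°:   branch + wants cross > 0 → take C=(0.4572,6.1799) (cross=36.000)
θ=125°: ex = (C−B)/|BC| = (0.6879,0.7258); ey = (-0.7258,0.6879)
θ=125°: P = B + -2.98·ex + 0.82·ey = (-4.9393,1.6777)

θ=115°: -4.26 1.91
θ=125°: -4.94 1.68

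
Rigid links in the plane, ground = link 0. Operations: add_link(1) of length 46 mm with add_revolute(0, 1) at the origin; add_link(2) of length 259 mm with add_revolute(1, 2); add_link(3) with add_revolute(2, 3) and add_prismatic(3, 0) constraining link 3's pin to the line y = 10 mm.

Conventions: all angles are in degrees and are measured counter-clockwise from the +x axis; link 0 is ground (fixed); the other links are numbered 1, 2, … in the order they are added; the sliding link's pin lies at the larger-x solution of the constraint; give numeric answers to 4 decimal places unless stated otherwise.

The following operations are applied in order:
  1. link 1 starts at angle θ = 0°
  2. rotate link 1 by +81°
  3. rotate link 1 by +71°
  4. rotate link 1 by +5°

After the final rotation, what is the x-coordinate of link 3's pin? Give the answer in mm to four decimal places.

geometry: r = 46 mm, L = 259 mm, e = 10 mm; θ starts at 0°
rotate link 1 by +81°: θ ← 0° +81° = 81°
rotate link 1 by +71°: θ ← 81° +71° = 152°
rotate link 1 by +5°: θ ← 152° +5° = 157°
crank pin P = (r cos θ, r sin θ) = (-42.343223, 17.973632)
h = r sin θ − e = 17.973632 − 10 = 7.973632
x = r cos θ + √(L² − h²) = -42.343223 + 258.877232 = 216.534009

216.5340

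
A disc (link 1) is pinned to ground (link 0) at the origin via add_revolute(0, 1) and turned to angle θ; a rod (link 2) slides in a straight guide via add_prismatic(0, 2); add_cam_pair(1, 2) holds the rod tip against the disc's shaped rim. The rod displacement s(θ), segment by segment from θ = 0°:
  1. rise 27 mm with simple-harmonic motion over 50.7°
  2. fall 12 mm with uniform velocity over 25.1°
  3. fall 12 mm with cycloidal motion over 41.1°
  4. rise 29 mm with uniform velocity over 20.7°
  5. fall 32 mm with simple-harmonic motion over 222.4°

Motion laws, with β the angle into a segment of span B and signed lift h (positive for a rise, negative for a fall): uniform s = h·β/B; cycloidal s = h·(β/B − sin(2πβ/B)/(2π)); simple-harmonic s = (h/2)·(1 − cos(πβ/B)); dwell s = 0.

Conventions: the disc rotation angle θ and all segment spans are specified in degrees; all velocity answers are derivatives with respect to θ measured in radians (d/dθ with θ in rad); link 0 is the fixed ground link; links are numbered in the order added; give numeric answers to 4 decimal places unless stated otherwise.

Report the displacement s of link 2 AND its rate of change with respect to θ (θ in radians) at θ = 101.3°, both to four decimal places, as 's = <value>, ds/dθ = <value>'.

segment 1 (0° to 50.7°, simple-harmonic, h = 27) is passed completely: s = 0.0000 + (27) = 27.0000
segment 2 (50.7° to 75.8°, uniform, h = -12) is passed completely: s = 27.0000 + (-12) = 15.0000
θ = 101.3° falls in segment 3 (75.8° to 116.9°, cycloidal, h = -12): β = 101.3 − 75.8 = 25.5°, B = 41.1°; Δs = -12·(0.6204 − sin(2π·0.6204)/(2π)) = -8.7565; s = 15.0000 − 8.7565 = 6.2435
velocity in seg [75.8°–116.9°] (cycloidal), θ in radians: β = 25.5° = 0.4451 rad, B = 41.1° = 0.7173 rad; ds/dθ = (h/B)(1 − cos(2πβ/B)) = ((-12)/0.7173)(1 − cos(2π·0.6204)) = -28.891830 mm/rad

s = 6.2435, ds/dθ = -28.8918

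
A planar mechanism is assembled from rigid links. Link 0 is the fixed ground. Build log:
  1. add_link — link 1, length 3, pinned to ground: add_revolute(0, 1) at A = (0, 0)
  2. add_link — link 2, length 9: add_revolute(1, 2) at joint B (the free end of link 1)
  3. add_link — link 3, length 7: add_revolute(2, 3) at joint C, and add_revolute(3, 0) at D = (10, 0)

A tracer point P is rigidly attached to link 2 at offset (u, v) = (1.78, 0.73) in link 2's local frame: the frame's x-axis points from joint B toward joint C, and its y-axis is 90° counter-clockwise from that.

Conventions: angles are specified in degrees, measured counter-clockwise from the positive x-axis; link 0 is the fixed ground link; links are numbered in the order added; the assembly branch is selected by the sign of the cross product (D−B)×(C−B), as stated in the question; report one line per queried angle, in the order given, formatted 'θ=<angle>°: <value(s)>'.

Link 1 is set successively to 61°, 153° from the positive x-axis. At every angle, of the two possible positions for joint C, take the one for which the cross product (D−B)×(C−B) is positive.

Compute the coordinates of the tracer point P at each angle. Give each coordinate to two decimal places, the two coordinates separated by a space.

A=(0,0), D=(10.00,0)
θ=61°: B = A + 3.00·(cos61°, sin61°) = (1.4544, 2.6239)
θ=61°: |BD| = 8.9393
θ=61°: circle(B,9.00) ∩ circle(D,7.00): a=6.2595, h=6.4667
θ=61°:   candidates: C₊=(9.3363,6.9685) cross=57.808; C₋=(5.5401,-5.3953) cross=-57.808
θ=61°:   branch + wants cross > 0 → take C=(9.3363,6.9685) (cross=57.808)
θ=61°: ex = (C−B)/|BC| = (0.8758,0.4827); ey = (-0.4827,0.8758)
θ=61°: P = B + 1.78·ex + 0.73·ey = (2.6609,4.1224)
θ=153°: B = A + 3.00·(cos153°, sin153°) = (-2.6730, 1.3620)
θ=153°: |BD| = 12.7460
θ=153°: circle(B,9.00) ∩ circle(D,7.00): a=7.6283, h=4.7759
θ=153°:   candidates: C₊=(5.4219,5.2954) cross=60.873; C₋=(4.4013,-4.2017) cross=-60.873
θ=153°:   branch + wants cross > 0 → take C=(5.4219,5.2954) (cross=60.873)
θ=153°: ex = (C−B)/|BC| = (0.8994,0.4370); ey = (-0.4370,0.8994)
θ=153°: P = B + 1.78·ex + 0.73·ey = (-1.3911,2.7965)

θ=61°: 2.66 4.12
θ=153°: -1.39 2.80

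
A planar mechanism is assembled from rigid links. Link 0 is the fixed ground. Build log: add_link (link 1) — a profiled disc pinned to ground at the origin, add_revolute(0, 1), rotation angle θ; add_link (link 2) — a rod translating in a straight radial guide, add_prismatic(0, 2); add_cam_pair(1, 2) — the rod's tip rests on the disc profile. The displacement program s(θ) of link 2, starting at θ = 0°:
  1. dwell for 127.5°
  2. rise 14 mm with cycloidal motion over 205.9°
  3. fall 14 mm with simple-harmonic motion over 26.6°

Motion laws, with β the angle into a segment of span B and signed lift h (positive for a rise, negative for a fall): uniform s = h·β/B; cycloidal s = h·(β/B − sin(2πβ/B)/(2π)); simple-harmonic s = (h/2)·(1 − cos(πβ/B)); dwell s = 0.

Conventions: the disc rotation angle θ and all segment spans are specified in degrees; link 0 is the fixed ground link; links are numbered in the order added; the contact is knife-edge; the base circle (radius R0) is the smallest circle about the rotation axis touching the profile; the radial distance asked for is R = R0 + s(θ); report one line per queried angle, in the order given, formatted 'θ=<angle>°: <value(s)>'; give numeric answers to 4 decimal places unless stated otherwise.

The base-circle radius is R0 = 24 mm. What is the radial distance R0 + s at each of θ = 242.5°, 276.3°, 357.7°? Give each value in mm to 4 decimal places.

seg 1 [0°–127.5°] dwell: s stays 0.0000
seg 2 [127.5°–333.4°] cycloidal, h=14: θ=242.5° here. β=115, B=205.9. 14·(0.5585 − sin(2π·0.5585)/(2π)) = 8.6203 → s = 8.6203
seg 2 [127.5°–333.4°] cycloidal, h=14: θ=276.3° here. β=148.8, B=205.9. 14·(0.7227 − sin(2π·0.7227)/(2π)) = 12.3130 → s = 12.3130
seg 2 [127.5°–333.4°] cycloidal, h=14: full span → s += 14 → s = 14.0000
seg 3 [333.4°–360°] simple-harmonic, h=-14: θ=357.7° here. β=24.3, B=26.6. -14/2·(1 − cos(π·0.9135)) = -13.7433 → s = 0.2567
θ=242.5°: R = R0 + s = 24 + 8.6203 = 32.6203
θ=276.3°: R = R0 + s = 24 + 12.3130 = 36.3130
θ=357.7°: R = R0 + s = 24 + 0.2567 = 24.2567

θ=242.5°: 32.6203
θ=276.3°: 36.3130
θ=357.7°: 24.2567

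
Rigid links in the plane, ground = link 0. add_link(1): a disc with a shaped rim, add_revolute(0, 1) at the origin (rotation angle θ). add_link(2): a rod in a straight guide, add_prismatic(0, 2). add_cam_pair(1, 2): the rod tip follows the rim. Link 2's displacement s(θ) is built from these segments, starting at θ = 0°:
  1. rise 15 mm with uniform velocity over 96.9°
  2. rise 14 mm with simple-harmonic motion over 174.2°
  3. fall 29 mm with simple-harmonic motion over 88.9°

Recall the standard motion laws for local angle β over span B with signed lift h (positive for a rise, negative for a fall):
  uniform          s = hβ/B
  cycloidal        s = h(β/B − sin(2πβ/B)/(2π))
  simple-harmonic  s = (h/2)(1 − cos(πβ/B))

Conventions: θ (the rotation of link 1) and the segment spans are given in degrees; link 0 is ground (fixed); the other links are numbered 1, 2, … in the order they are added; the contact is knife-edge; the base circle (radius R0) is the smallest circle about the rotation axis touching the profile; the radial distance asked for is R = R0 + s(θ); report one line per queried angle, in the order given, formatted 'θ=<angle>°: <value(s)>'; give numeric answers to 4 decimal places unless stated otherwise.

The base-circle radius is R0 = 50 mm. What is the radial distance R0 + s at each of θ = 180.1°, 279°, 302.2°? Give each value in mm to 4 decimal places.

segment 1 (0° to 96.9°, uniform, h = 15) is passed completely: s = 0.0000 + (15) = 15.0000
θ = 180.1° falls in segment 2 (96.9° to 271.1°, simple-harmonic, h = 14): β = 180.1 − 96.9 = 83.2°, B = 174.2°; Δs = 14/2·(1 − cos(π·0.4776)) = 6.5081; s = 15.0000 + 6.5081 = 21.5081
segment 2 (96.9° to 271.1°, simple-harmonic, h = 14) is passed completely: s = 15.0000 + (14) = 29.0000
θ = 279° falls in segment 3 (271.1° to 360°, simple-harmonic, h = -29): β = 279 − 271.1 = 7.9°, B = 88.9°; Δs = -29/2·(1 − cos(π·0.0889)) = -0.5614; s = 29.0000 − 0.5614 = 28.4386
θ = 302.2° falls in segment 3 (271.1° to 360°, simple-harmonic, h = -29): β = 302.2 − 271.1 = 31.1°, B = 88.9°; Δs = -29/2·(1 − cos(π·0.3498)) = -7.9103; s = 29.0000 − 7.9103 = 21.0897
θ=180.1°: R = R0 + s = 50 + 21.5081 = 71.5081
θ=279°: R = R0 + s = 50 + 28.4386 = 78.4386
θ=302.2°: R = R0 + s = 50 + 21.0897 = 71.0897

θ=180.1°: 71.5081
θ=279°: 78.4386
θ=302.2°: 71.0897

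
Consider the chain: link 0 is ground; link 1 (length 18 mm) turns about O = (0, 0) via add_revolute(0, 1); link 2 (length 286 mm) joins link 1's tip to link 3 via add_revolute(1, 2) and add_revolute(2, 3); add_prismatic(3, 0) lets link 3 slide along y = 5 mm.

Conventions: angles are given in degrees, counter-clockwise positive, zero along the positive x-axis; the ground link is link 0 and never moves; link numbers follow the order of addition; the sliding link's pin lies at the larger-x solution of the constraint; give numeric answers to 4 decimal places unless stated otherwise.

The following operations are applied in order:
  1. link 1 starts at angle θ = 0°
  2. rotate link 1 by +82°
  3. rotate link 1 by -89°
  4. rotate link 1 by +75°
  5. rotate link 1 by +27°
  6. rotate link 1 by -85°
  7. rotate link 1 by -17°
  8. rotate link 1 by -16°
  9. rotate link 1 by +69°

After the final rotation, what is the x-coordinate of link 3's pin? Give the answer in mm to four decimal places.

geometry: r = 18 mm, L = 286 mm, e = 5 mm; θ starts at 0°
rotate link 1 by +82°: θ ← 0° +82° = 82°
rotate link 1 by -89°: θ ← 82° -89° = -7°
rotate link 1 by +75°: θ ← -7° +75° = 68°
rotate link 1 by +27°: θ ← 68° +27° = 95°
rotate link 1 by -85°: θ ← 95° -85° = 10°
rotate link 1 by -17°: θ ← 10° -17° = -7°
rotate link 1 by -16°: θ ← -7° -16° = -23°
rotate link 1 by +69°: θ ← -23° +69° = 46°
crank pin P = (r cos θ, r sin θ) = (12.503851, 12.948116)
h = r sin θ − e = 12.948116 − 5 = 7.948116
x = r cos θ + √(L² − h²) = 12.503851 + 285.889537 = 298.393388

298.3934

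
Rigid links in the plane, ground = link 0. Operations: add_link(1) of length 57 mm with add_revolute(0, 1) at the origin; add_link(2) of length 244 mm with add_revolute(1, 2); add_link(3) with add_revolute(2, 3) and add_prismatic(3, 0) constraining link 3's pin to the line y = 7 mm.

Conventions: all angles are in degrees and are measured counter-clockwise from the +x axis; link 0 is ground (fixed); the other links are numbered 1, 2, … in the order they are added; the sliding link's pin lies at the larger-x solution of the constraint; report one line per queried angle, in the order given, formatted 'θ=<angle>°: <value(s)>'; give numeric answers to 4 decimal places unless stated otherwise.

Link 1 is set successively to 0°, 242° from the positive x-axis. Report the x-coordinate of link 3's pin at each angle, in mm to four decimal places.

geometry: r = 57 mm, L = 244 mm, e = 7 mm
θ=0°: crank pin P = (r cos θ, r sin θ) = (57.000000, 0.000000)
θ=0°: h = r sin θ − e = 0.000000 − 7 = -7.000000
θ=0°: x = r cos θ + √(L² − h²) = 57.000000 + 243.899569 = 300.899569
θ=242°: crank pin P = (r cos θ, r sin θ) = (-26.759879, -50.328013)
θ=242°: h = r sin θ − e = -50.328013 − 7 = -57.328013
θ=242°: x = r cos θ + √(L² − h²) = -26.759879 + 237.169768 = 210.409889

θ=0°: 300.8996
θ=242°: 210.4099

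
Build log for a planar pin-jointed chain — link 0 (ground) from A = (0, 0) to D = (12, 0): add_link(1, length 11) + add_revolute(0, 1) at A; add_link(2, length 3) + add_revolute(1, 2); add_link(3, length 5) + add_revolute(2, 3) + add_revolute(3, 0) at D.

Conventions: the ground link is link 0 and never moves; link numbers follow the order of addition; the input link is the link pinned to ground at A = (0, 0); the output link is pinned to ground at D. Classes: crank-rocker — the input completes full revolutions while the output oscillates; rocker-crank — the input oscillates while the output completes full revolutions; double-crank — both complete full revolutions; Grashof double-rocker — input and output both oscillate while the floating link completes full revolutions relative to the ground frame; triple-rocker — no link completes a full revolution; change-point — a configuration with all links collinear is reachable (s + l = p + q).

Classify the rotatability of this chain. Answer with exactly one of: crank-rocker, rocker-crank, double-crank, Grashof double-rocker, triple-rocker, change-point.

lengths: ground=12, input=11, coupler=3, output=5
sorted: s=3 (shortest), l=12 (longest), p+q=16
s + l = 15 vs p + q = 16
s + l < p + q (Grashof) with shortest = coupler link → Grashof double-rocker

Grashof double-rocker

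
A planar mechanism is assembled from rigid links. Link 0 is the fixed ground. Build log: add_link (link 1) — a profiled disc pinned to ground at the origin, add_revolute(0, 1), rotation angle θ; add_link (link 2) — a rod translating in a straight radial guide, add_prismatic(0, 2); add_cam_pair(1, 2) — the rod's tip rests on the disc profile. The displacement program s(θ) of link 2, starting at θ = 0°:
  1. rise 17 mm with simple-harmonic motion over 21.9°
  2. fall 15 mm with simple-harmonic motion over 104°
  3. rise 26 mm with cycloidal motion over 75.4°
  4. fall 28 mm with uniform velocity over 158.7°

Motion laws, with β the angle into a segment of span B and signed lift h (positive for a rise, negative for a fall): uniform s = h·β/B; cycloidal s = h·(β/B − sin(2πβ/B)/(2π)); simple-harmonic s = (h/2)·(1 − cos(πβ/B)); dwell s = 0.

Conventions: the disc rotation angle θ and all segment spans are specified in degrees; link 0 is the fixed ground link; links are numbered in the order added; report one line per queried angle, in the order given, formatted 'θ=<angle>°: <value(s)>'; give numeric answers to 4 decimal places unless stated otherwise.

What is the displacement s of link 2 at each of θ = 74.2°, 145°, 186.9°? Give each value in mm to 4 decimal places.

seg 1 [0°–21.9°] simple-harmonic, h=17: full span → s += 17 → s = 17.0000
seg 2 [21.9°–125.9°] simple-harmonic, h=-15: θ=74.2° here. β=52.3, B=104. -15/2·(1 − cos(π·0.5029)) = -7.5680 → s = 9.4320
seg 2 [21.9°–125.9°] simple-harmonic, h=-15: full span → s += -15 → s = 2.0000
seg 3 [125.9°–201.3°] cycloidal, h=26: θ=145° here. β=19.1, B=75.4. 26·(0.2533 − sin(2π·0.2533)/(2π)) = 2.4491 → s = 4.4491
seg 3 [125.9°–201.3°] cycloidal, h=26: θ=186.9° here. β=61, B=75.4. 26·(0.8090 − sin(2π·0.8090)/(2π)) = 24.8912 → s = 26.8912

θ=74.2°: 9.4320
θ=145°: 4.4491
θ=186.9°: 26.8912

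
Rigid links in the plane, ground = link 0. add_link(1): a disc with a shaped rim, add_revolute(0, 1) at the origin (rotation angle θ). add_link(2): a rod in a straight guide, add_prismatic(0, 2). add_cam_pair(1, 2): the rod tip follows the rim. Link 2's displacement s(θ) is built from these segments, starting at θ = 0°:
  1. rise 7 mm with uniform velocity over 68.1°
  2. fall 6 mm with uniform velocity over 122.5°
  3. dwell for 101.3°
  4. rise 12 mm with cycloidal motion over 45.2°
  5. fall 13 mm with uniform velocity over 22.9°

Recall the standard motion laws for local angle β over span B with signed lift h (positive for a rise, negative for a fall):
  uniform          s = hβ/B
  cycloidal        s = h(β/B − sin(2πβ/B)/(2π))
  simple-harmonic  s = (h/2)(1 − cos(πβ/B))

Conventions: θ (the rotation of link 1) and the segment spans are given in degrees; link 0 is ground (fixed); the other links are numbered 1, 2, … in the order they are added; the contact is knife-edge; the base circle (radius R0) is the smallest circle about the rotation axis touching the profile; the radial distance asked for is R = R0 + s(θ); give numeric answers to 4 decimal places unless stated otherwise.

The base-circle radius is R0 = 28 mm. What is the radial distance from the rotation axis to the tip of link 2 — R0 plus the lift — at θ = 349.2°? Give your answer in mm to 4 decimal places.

segment 1 (0° to 68.1°, uniform, h = 7) is passed completely: s = 0.0000 + (7) = 7.0000
segment 2 (68.1° to 190.6°, uniform, h = -6) is passed completely: s = 7.0000 + (-6) = 1.0000
segment 3 (190.6° to 291.9°, dwell): s unchanged at 1.0000
segment 4 (291.9° to 337.1°, cycloidal, h = 12) is passed completely: s = 1.0000 + (12) = 13.0000
θ = 349.2° falls in segment 5 (337.1° to 360°, uniform, h = -13): β = 349.2 − 337.1 = 12.1°, B = 22.9°; Δs = -13·12.1/22.9 = -6.8690; s = 13.0000 − 6.8690 = 6.1310
R = R0 + s = 28 + 6.1310 = 34.1310

34.1310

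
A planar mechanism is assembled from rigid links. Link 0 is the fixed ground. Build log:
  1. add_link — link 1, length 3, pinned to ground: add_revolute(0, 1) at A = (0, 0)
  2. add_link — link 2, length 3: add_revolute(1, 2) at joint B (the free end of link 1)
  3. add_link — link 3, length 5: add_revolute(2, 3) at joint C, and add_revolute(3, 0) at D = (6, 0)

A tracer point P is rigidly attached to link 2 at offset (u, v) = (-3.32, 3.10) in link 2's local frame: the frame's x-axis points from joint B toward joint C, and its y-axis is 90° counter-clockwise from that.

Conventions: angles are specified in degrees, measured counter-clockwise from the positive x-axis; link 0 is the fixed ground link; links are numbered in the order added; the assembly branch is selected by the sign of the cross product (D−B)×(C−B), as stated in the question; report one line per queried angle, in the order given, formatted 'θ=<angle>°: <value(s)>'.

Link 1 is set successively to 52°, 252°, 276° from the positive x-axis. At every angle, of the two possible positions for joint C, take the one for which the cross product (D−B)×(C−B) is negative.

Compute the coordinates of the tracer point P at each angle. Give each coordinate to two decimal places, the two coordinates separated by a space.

A=(0,0), D=(6.00,0)
θ=52°: B = A + 3.00·(cos52°, sin52°) = (1.8470, 2.3640)
θ=52°: |BD| = 4.7787
θ=52°: circle(B,3.00) ∩ circle(D,5.00): a=0.7153, h=2.9135
θ=52°:   candidates: C₊=(3.9099,4.5422) cross=13.923; C₋=(1.0273,-0.5218) cross=-13.923
θ=52°:   branch - wants cross < 0 → take C=(1.0273,-0.5218) (cross=-13.923)
θ=52°: ex = (C−B)/|BC| = (-0.2732,-0.9619); ey = (0.9619,-0.2732)
θ=52°: P = B + -3.32·ex + 3.10·ey = (5.7361,4.7107)
θ=252°: B = A + 3.00·(cos252°, sin252°) = (-0.9271, -2.8532)
θ=252°: |BD| = 7.4916
θ=252°: circle(B,3.00) ∩ circle(D,5.00): a=2.6780, h=1.3522
θ=252°:   candidates: C₊=(1.0341,-0.5830) cross=10.130; C₋=(2.0641,-3.0836) cross=-10.130
θ=252°:   branch - wants cross < 0 → take C=(2.0641,-3.0836) (cross=-10.130)
θ=252°: ex = (C−B)/|BC| = (0.9970,-0.0768); ey = (0.0768,0.9970)
θ=252°: P = B + -3.32·ex + 3.10·ey = (-3.9991,0.4927)
θ=276°: B = A + 3.00·(cos276°, sin276°) = (0.3136, -2.9836)
θ=276°: |BD| = 6.4216
θ=276°: circle(B,3.00) ∩ circle(D,5.00): a=1.9650, h=2.2669
θ=276°:   candidates: C₊=(1.0004,-0.0632) cross=14.557; C₋=(3.1068,-4.0780) cross=-14.557
θ=276°:   branch - wants cross < 0 → take C=(3.1068,-4.0780) (cross=-14.557)
θ=276°: ex = (C−B)/|BC| = (0.9311,-0.3648); ey = (0.3648,0.9311)
θ=276°: P = B + -3.32·ex + 3.10·ey = (-1.6468,1.1139)

θ=52°: 5.74 4.71
θ=252°: -4.00 0.49
θ=276°: -1.65 1.11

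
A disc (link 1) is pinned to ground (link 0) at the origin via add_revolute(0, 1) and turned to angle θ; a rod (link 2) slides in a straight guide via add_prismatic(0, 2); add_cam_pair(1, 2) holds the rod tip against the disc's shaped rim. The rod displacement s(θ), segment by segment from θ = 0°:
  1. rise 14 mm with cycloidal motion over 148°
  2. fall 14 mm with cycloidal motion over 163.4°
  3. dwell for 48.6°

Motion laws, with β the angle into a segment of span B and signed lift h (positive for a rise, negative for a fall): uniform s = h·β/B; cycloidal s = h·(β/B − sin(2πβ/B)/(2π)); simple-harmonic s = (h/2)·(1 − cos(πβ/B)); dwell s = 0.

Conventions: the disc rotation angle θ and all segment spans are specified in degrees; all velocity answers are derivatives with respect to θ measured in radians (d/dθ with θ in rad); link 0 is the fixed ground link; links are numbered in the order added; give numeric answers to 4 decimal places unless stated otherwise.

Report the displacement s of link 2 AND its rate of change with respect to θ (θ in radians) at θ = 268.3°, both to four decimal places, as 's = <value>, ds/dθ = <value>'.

segment 1 (0° to 148°, cycloidal, h = 14) is passed completely: s = 0.0000 + (14) = 14.0000
θ = 268.3° falls in segment 2 (148° to 311.4°, cycloidal, h = -14): β = 268.3 − 148 = 120.3°, B = 163.4°; Δs = -14·(0.7362 − sin(2π·0.7362)/(2π)) = -12.5271; s = 14.0000 − 12.5271 = 1.4729
velocity in seg [148°–311.4°] (cycloidal), θ in radians: β = 120.3° = 2.0996 rad, B = 163.4° = 2.8519 rad; ds/dθ = (h/B)(1 − cos(2πβ/B)) = ((-14)/2.8519)(1 − cos(2π·0.7362)) = -5.333260 mm/rad

s = 1.4729, ds/dθ = -5.3333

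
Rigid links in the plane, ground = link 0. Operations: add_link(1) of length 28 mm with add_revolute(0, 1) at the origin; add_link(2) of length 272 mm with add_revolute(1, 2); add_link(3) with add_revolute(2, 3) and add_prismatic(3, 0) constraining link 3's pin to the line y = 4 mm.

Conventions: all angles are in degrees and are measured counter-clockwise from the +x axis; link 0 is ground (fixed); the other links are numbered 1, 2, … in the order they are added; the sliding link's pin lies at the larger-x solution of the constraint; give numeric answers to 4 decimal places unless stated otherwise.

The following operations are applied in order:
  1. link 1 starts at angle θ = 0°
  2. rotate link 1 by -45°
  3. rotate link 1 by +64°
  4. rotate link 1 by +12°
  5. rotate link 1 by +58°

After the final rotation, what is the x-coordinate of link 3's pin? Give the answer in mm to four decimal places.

geometry: r = 28 mm, L = 272 mm, e = 4 mm; θ starts at 0°
rotate link 1 by -45°: θ ← 0° -45° = -45°
rotate link 1 by +64°: θ ← -45° +64° = 19°
rotate link 1 by +12°: θ ← 19° +12° = 31°
rotate link 1 by +58°: θ ← 31° +58° = 89°
crank pin P = (r cos θ, r sin θ) = (0.488667, 27.995735)
h = r sin θ − e = 27.995735 − 4 = 23.995735
x = r cos θ + √(L² − h²) = 0.488667 + 270.939485 = 271.428153

271.4282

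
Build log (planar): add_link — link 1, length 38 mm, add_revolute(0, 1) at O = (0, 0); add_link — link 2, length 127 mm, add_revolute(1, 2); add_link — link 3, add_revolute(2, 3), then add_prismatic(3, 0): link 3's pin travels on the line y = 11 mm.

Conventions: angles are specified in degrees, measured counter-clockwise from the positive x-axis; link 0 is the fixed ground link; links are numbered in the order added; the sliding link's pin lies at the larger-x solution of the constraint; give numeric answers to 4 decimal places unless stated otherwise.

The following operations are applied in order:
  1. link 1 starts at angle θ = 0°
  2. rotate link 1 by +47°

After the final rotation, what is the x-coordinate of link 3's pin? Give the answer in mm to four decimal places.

geometry: r = 38 mm, L = 127 mm, e = 11 mm; θ starts at 0°
rotate link 1 by +47°: θ ← 0° +47° = 47°
crank pin P = (r cos θ, r sin θ) = (25.915938, 27.791441)
h = r sin θ − e = 27.791441 − 11 = 16.791441
x = r cos θ + √(L² − h²) = 25.915938 + 125.885057 = 151.800994

151.8010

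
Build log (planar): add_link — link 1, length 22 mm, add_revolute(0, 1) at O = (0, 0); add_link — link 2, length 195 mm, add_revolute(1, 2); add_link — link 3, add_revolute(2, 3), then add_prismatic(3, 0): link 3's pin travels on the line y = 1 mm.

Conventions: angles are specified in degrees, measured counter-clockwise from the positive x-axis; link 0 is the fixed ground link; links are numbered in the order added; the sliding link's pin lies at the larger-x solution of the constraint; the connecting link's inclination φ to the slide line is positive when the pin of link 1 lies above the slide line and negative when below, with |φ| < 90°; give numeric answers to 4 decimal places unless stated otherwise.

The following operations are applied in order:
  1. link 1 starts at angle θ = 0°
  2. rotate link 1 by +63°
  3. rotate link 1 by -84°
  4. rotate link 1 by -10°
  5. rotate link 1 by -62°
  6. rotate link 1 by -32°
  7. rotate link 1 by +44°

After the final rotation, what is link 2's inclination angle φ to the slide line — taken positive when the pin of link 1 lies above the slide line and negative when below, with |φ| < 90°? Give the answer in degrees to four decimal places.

geometry: r = 22 mm, L = 195 mm, e = 1 mm; θ starts at 0°
rotate link 1 by +63°: θ ← 0° +63° = 63°
rotate link 1 by -84°: θ ← 63° -84° = -21°
rotate link 1 by -10°: θ ← -21° -10° = -31°
rotate link 1 by -62°: θ ← -31° -62° = -93°
rotate link 1 by -32°: θ ← -93° -32° = -125°
rotate link 1 by +44°: θ ← -125° +44° = -81°
h = r sin θ − e = -21.729143 − 1 = -22.729143
sin φ = h / L = -22.729143 / 195 = -0.11655971
φ = arcsin(-0.11655971) = -6.693595°

-6.6936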